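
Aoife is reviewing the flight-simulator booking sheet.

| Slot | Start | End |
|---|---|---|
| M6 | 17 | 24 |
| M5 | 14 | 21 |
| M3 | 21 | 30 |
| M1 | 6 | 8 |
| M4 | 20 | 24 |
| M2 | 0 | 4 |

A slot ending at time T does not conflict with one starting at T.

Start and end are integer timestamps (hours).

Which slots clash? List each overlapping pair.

M3 & M4, M3 & M6, M4 & M5, M4 & M6, M5 & M6

Two intervals overlap when each starts before the other ends.
Sorted by start: M2, M1, M5, M6, M4, M3.
M1 starts after M2 ends — done with M2.
M5 starts after M1 ends — done with M1.
M6 starts before M5 ends → M5 and M6 overlap.
M4 starts before M5 ends → M5 and M4 overlap.
M3 starts exactly when M5 ends (back-to-back, no overlap).
M4 starts before M6 ends → M6 and M4 overlap.
M3 starts before M6 ends → M6 and M3 overlap.
M3 starts before M4 ends → M4 and M3 overlap.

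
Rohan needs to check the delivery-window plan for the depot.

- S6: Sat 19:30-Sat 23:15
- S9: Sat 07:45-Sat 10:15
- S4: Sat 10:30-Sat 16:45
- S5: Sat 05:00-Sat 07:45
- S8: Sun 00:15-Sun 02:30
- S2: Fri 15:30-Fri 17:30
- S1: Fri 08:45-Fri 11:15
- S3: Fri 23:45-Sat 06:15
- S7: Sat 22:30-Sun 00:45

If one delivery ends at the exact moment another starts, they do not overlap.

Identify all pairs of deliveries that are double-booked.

Sorted by start: S1, S2, S3, S5, S9, S4, S6, S7, S8.
S2 starts after S1 ends; S1 is clear from here.
S3 starts after S2 ends; S2 is clear from here.
S5 starts before S3 ends → S3 and S5 overlap.
S9 starts after S3 ends; S3 is clear from here.
S9 starts exactly when S5 ends (back-to-back, no overlap); S5 is clear from here.
S4 starts after S9 ends; S9 is clear from here.
S6 starts after S4 ends; S4 is clear from here.
S7 starts before S6 ends → S6 and S7 overlap.
S8 starts after S6 ends.
S8 starts before S7 ends → S7 and S8 overlap.

S3 & S5, S6 & S7, S7 & S8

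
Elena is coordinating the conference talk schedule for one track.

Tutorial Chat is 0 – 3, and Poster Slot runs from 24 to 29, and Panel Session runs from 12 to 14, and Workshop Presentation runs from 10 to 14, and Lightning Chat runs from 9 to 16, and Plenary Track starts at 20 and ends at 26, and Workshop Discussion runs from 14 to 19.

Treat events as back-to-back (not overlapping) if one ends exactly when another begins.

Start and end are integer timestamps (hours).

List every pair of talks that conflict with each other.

Lightning Chat & Panel Session, Lightning Chat & Workshop Discussion, Lightning Chat & Workshop Presentation, Panel Session & Workshop Presentation, Plenary Track & Poster Slot

Sorted by start: Tutorial Chat, Lightning Chat, Workshop Presentation, Panel Session, Workshop Discussion, Plenary Track, Poster Slot.
Lightning Chat starts after Tutorial Chat ends; Tutorial Chat is clear from here.
Workshop Presentation starts before Lightning Chat ends → Lightning Chat and Workshop Presentation overlap.
Panel Session starts before Lightning Chat ends → Lightning Chat and Panel Session overlap.
Workshop Discussion starts before Lightning Chat ends → Lightning Chat and Workshop Discussion overlap.
Plenary Track starts after Lightning Chat ends; Lightning Chat is clear from here.
Panel Session starts before Workshop Presentation ends → Workshop Presentation and Panel Session overlap.
Workshop Discussion starts exactly when Workshop Presentation ends (back-to-back, no overlap); Workshop Presentation is clear from here.
Workshop Discussion starts exactly when Panel Session ends (back-to-back, no overlap); Panel Session is clear from here.
Plenary Track starts after Workshop Discussion ends; Workshop Discussion is clear from here.
Poster Slot starts before Plenary Track ends → Plenary Track and Poster Slot overlap.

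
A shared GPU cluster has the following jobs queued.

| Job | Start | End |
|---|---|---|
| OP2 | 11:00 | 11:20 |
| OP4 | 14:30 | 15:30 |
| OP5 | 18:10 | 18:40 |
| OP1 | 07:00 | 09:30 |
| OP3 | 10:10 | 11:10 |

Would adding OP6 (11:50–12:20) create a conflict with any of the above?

OP1: ends 09:30 at or before OP6 starts 11:50 → clear.
OP3: ends 11:10 at or before OP6 starts 11:50 → clear.
OP2: ends 11:20 at or before OP6 starts 11:50 → clear.
OP4: starts 14:30 at or after OP6 ends 12:20 → clear.
OP5: starts 18:10 at or after OP6 ends 12:20 → clear.

No — it doesn't clash with anything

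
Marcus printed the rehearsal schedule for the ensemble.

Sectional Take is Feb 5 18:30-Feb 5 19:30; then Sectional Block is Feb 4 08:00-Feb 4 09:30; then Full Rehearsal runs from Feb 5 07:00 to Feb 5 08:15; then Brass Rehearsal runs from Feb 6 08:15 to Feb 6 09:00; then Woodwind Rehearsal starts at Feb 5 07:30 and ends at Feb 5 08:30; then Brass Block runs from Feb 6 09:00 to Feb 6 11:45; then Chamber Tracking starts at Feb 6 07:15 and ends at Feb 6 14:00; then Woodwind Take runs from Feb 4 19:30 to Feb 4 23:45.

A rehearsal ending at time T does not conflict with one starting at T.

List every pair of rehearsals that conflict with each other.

Sorted by start: Sectional Block, Woodwind Take, Full Rehearsal, Woodwind Rehearsal, Sectional Take, Chamber Tracking, Brass Rehearsal, Brass Block.
Woodwind Take starts after Sectional Block ends, so nothing later overlaps Sectional Block either.
Full Rehearsal starts after Woodwind Take ends, so nothing later overlaps Woodwind Take either.
Woodwind Rehearsal starts before Full Rehearsal ends → Full Rehearsal and Woodwind Rehearsal overlap.
Sectional Take starts after Full Rehearsal ends, so nothing later overlaps Full Rehearsal either.
Sectional Take starts after Woodwind Rehearsal ends, so nothing later overlaps Woodwind Rehearsal either.
Chamber Tracking starts after Sectional Take ends, so nothing later overlaps Sectional Take either.
Brass Rehearsal starts before Chamber Tracking ends → Chamber Tracking and Brass Rehearsal overlap.
Brass Block starts before Chamber Tracking ends → Chamber Tracking and Brass Block overlap.
Brass Block starts exactly when Brass Rehearsal ends (back-to-back, no overlap).

Brass Block & Chamber Tracking, Brass Rehearsal & Chamber Tracking, Full Rehearsal & Woodwind Rehearsal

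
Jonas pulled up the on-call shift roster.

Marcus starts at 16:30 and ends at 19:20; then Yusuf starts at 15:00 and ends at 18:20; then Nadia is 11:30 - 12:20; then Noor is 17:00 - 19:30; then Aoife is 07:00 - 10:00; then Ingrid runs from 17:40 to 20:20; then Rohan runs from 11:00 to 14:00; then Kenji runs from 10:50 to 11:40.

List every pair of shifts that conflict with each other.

Sorted by start: Aoife, Kenji, Rohan, Nadia, Yusuf, Marcus, Noor, Ingrid.
Kenji starts after Aoife ends, so nothing later overlaps Aoife either.
Rohan starts before Kenji ends → Kenji and Rohan overlap.
Nadia starts before Kenji ends → Kenji and Nadia overlap.
Yusuf starts after Kenji ends, so nothing later overlaps Kenji either.
Nadia starts before Rohan ends → Rohan and Nadia overlap.
Yusuf starts after Rohan ends, so nothing later overlaps Rohan either.
Yusuf starts after Nadia ends, so nothing later overlaps Nadia either.
Marcus starts before Yusuf ends → Yusuf and Marcus overlap.
Noor starts before Yusuf ends → Yusuf and Noor overlap.
Ingrid starts before Yusuf ends → Yusuf and Ingrid overlap.
Noor starts before Marcus ends → Marcus and Noor overlap.
Ingrid starts before Marcus ends → Marcus and Ingrid overlap.
Ingrid starts before Noor ends → Noor and Ingrid overlap.

Ingrid & Marcus, Ingrid & Noor, Ingrid & Yusuf, Kenji & Nadia, Kenji & Rohan, Marcus & Noor, Marcus & Yusuf, Nadia & Rohan, Noor & Yusuf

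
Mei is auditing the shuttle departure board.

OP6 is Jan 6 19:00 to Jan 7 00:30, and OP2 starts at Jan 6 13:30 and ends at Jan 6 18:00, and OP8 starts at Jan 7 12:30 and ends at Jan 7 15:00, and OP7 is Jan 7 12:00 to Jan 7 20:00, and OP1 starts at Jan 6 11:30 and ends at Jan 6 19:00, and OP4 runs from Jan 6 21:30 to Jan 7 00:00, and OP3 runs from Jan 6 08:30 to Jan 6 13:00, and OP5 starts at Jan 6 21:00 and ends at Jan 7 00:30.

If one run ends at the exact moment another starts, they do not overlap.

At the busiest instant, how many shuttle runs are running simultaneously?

Walk through starts and ends in time order (an end at T is processed before a start at T):
Jan 6 08:30 start OP3 → 1
Jan 6 11:30 start OP1 → 2
Jan 6 13:00 end OP3 → 1
Jan 6 13:30 start OP2 → 2
Jan 6 18:00 end OP2 → 1
Jan 6 19:00 end OP1 → 0
Jan 6 19:00 start OP6 → 1
Jan 6 21:00 start OP5 → 2
Jan 6 21:30 start OP4 → 3
Jan 7 00:00 end OP4 → 2
Jan 7 00:30 end OP5 → 1
Jan 7 00:30 end OP6 → 0
Jan 7 12:00 start OP7 → 1
Jan 7 12:30 start OP8 → 2
Jan 7 15:00 end OP8 → 1
Jan 7 20:00 end OP7 → 0
Peak is 3, at Jan 6 21:30 (OP4, OP5, OP6).

3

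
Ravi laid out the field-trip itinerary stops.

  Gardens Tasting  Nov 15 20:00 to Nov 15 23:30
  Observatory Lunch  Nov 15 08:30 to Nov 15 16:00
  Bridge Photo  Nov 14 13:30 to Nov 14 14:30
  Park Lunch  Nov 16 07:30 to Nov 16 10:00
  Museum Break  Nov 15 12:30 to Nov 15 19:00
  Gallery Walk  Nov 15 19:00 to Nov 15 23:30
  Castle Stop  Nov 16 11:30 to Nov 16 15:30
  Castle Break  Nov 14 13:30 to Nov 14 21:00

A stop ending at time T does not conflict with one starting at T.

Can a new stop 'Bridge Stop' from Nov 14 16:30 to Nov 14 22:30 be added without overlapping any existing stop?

No — it overlaps Castle Break

Bridge Photo: ends Nov 14 14:30 at or before Bridge Stop starts Nov 14 16:30 → clear.
Castle Break: starts Nov 14 13:30 before Bridge Stop ends Nov 14 22:30, and ends Nov 14 21:00 after Bridge Stop starts Nov 14 16:30 → overlap.
Observatory Lunch: starts Nov 15 08:30 at or after Bridge Stop ends Nov 14 22:30 → clear.
Museum Break: starts Nov 15 12:30 at or after Bridge Stop ends Nov 14 22:30 → clear.
Gallery Walk: starts Nov 15 19:00 at or after Bridge Stop ends Nov 14 22:30 → clear.
Gardens Tasting: starts Nov 15 20:00 at or after Bridge Stop ends Nov 14 22:30 → clear.
Park Lunch: starts Nov 16 07:30 at or after Bridge Stop ends Nov 14 22:30 → clear.
Castle Stop: starts Nov 16 11:30 at or after Bridge Stop ends Nov 14 22:30 → clear.
Bridge Stop overlaps Castle Break.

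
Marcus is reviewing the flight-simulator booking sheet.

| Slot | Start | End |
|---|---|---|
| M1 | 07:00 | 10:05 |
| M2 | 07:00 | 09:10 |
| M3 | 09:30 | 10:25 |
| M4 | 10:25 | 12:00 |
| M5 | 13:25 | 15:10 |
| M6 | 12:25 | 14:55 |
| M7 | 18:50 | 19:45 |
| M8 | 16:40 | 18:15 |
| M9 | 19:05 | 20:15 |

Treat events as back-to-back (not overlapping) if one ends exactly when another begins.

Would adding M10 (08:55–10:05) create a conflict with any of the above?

Yes — it overlaps M1, M2, M3

M1: starts 07:00 before M10 ends 10:05, and ends 10:05 after M10 starts 08:55 → overlap.
M2: starts 07:00 before M10 ends 10:05, and ends 09:10 after M10 starts 08:55 → overlap.
M3: starts 09:30 before M10 ends 10:05, and ends 10:25 after M10 starts 08:55 → overlap.
M4: starts 10:25 at or after M10 ends 10:05 → clear.
M6: starts 12:25 at or after M10 ends 10:05 → clear.
M5: starts 13:25 at or after M10 ends 10:05 → clear.
M8: starts 16:40 at or after M10 ends 10:05 → clear.
M7: starts 18:50 at or after M10 ends 10:05 → clear.
M9: starts 19:05 at or after M10 ends 10:05 → clear.
M10 overlaps M1, M2, M3.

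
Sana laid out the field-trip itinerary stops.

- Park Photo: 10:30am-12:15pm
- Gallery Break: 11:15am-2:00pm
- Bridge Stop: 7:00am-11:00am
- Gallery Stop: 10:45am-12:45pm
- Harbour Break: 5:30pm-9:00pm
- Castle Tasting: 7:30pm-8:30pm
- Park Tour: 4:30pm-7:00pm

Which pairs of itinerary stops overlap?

Sorted by start: Bridge Stop, Park Photo, Gallery Stop, Gallery Break, Park Tour, Harbour Break, Castle Tasting.
Park Photo starts before Bridge Stop ends → Bridge Stop and Park Photo overlap.
Gallery Stop starts before Bridge Stop ends → Bridge Stop and Gallery Stop overlap.
Gallery Break starts after Bridge Stop ends, so nothing later overlaps Bridge Stop either.
Gallery Stop starts before Park Photo ends → Park Photo and Gallery Stop overlap.
Gallery Break starts before Park Photo ends → Park Photo and Gallery Break overlap.
Park Tour starts after Park Photo ends, so nothing later overlaps Park Photo either.
Gallery Break starts before Gallery Stop ends → Gallery Stop and Gallery Break overlap.
Park Tour starts after Gallery Stop ends, so nothing later overlaps Gallery Stop either.
Park Tour starts after Gallery Break ends, so nothing later overlaps Gallery Break either.
Harbour Break starts before Park Tour ends → Park Tour and Harbour Break overlap.
Castle Tasting starts after Park Tour ends.
Castle Tasting starts before Harbour Break ends → Harbour Break and Castle Tasting overlap.

Bridge Stop & Gallery Stop, Bridge Stop & Park Photo, Castle Tasting & Harbour Break, Gallery Break & Gallery Stop, Gallery Break & Park Photo, Gallery Stop & Park Photo, Harbour Break & Park Tour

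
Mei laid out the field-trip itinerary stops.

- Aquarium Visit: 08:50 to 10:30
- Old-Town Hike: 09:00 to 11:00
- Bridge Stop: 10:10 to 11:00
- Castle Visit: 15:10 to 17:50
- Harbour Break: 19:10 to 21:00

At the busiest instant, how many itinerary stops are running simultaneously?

3

Walk through starts and ends in time order (an end at T is processed before a start at T):
08:50 start Aquarium Visit → 1
09:00 start Old-Town Hike → 2
10:10 start Bridge Stop → 3
10:30 end Aquarium Visit → 2
11:00 end Bridge Stop → 1
11:00 end Old-Town Hike → 0
15:10 start Castle Visit → 1
17:50 end Castle Visit → 0
19:10 start Harbour Break → 1
21:00 end Harbour Break → 0
Peak is 3, at 10:10 (Aquarium Visit, Bridge Stop, Old-Town Hike).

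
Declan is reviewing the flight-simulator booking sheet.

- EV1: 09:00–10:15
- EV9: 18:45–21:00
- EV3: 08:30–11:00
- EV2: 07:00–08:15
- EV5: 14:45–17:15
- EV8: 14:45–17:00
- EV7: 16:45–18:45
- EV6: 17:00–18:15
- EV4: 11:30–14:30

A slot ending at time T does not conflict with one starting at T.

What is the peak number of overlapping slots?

Walk through starts and ends in time order (an end at T is processed before a start at T):
07:00 start EV2 → 1
08:15 end EV2 → 0
08:30 start EV3 → 1
09:00 start EV1 → 2
10:15 end EV1 → 1
11:00 end EV3 → 0
11:30 start EV4 → 1
14:30 end EV4 → 0
14:45 start EV5 → 1
14:45 start EV8 → 2
16:45 start EV7 → 3
17:00 end EV8 → 2
17:00 start EV6 → 3
17:15 end EV5 → 2
18:15 end EV6 → 1
18:45 end EV7 → 0
18:45 start EV9 → 1
21:00 end EV9 → 0
Peak is 3, at 16:45 (EV5, EV7, EV8).

3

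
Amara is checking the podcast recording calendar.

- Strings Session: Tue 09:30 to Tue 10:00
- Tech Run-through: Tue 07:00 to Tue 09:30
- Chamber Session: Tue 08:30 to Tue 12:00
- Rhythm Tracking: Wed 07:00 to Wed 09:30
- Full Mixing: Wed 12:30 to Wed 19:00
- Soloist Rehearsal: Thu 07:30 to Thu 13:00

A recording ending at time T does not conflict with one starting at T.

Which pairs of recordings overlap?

Chamber Session & Strings Session, Chamber Session & Tech Run-through

Sorted by start: Tech Run-through, Chamber Session, Strings Session, Rhythm Tracking, Full Mixing, Soloist Rehearsal.
Chamber Session starts before Tech Run-through ends → Tech Run-through and Chamber Session overlap.
Strings Session starts exactly when Tech Run-through ends (back-to-back, no overlap), so Tech Run-through has no further overlaps.
Strings Session starts before Chamber Session ends → Chamber Session and Strings Session overlap.
Rhythm Tracking starts after Chamber Session ends, so Chamber Session has no further overlaps.
Rhythm Tracking starts after Strings Session ends, so Strings Session has no further overlaps.
Full Mixing starts after Rhythm Tracking ends, so Rhythm Tracking has no further overlaps.
Soloist Rehearsal starts after Full Mixing ends.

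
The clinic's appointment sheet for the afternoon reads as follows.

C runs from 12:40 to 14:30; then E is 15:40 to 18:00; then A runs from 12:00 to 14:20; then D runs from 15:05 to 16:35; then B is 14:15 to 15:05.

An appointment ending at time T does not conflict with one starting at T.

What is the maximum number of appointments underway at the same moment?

3

Sweep the timeline, counting +1 at each start and −1 at each end (ends before starts at a tie):
12:00 start A → 1
12:40 start C → 2
14:15 start B → 3
14:20 end A → 2
14:30 end C → 1
15:05 end B → 0
15:05 start D → 1
15:40 start E → 2
16:35 end D → 1
18:00 end E → 0
Peak is 3, at 14:15 (A, B, C).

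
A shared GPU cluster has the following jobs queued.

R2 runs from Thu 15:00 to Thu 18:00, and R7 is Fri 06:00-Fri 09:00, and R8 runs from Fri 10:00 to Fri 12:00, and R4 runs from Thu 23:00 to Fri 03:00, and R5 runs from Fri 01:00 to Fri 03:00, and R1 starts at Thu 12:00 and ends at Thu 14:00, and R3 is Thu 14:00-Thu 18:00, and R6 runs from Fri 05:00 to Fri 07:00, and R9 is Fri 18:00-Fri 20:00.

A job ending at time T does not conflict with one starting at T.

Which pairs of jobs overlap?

Sorted by start: R1, R3, R2, R4, R5, R6, R7, R8, R9.
R3 starts exactly when R1 ends (back-to-back, no overlap), so nothing later overlaps R1 either.
R2 starts before R3 ends → R3 and R2 overlap.
R4 starts after R3 ends, so nothing later overlaps R3 either.
R4 starts after R2 ends, so nothing later overlaps R2 either.
R5 starts before R4 ends → R4 and R5 overlap.
R6 starts after R4 ends, so nothing later overlaps R4 either.
R6 starts after R5 ends, so nothing later overlaps R5 either.
R7 starts before R6 ends → R6 and R7 overlap.
R8 starts after R6 ends, so nothing later overlaps R6 either.
R8 starts after R7 ends, so nothing later overlaps R7 either.
R9 starts after R8 ends.

R2 & R3, R4 & R5, R6 & R7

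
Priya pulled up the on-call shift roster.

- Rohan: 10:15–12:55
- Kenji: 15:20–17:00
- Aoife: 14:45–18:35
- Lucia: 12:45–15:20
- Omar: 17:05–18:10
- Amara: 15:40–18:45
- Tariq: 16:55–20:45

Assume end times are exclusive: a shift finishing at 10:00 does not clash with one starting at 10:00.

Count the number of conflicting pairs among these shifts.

11

Check each pair: they overlap iff neither finishes before the other starts.
Sorted by start: Rohan, Lucia, Aoife, Kenji, Amara, Tariq, Omar.
Lucia starts before Rohan ends → Rohan and Lucia overlap.
Aoife starts after Rohan ends — done with Rohan.
Aoife starts before Lucia ends → Lucia and Aoife overlap.
Kenji starts exactly when Lucia ends (back-to-back, no overlap) — done with Lucia.
Kenji starts before Aoife ends → Aoife and Kenji overlap.
Amara starts before Aoife ends → Aoife and Amara overlap.
Tariq starts before Aoife ends → Aoife and Tariq overlap.
Omar starts before Aoife ends → Aoife and Omar overlap.
Amara starts before Kenji ends → Kenji and Amara overlap.
Tariq starts before Kenji ends → Kenji and Tariq overlap.
Omar starts after Kenji ends.
Tariq starts before Amara ends → Amara and Tariq overlap.
Omar starts before Amara ends → Amara and Omar overlap.
Omar starts before Tariq ends → Tariq and Omar overlap.
Overlapping pairs: Amara & Aoife, Amara & Kenji, Amara & Omar, Amara & Tariq, Aoife & Kenji, Aoife & Lucia, Aoife & Omar, Aoife & Tariq, Kenji & Tariq, Lucia & Rohan, Omar & Tariq — 11 in total.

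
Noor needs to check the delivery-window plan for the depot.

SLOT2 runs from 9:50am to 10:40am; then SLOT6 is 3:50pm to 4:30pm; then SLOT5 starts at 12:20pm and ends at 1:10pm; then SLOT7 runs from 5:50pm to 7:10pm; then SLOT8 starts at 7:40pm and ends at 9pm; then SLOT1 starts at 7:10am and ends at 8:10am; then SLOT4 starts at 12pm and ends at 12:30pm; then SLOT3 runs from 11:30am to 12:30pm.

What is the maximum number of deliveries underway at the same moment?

Walk through starts and ends in time order (an end at T is processed before a start at T):
7:10am start SLOT1 → 1
8:10am end SLOT1 → 0
9:50am start SLOT2 → 1
10:40am end SLOT2 → 0
11:30am start SLOT3 → 1
12pm start SLOT4 → 2
12:20pm start SLOT5 → 3
12:30pm end SLOT3 → 2
12:30pm end SLOT4 → 1
1:10pm end SLOT5 → 0
3:50pm start SLOT6 → 1
4:30pm end SLOT6 → 0
5:50pm start SLOT7 → 1
7:10pm end SLOT7 → 0
7:40pm start SLOT8 → 1
9pm end SLOT8 → 0
Peak is 3, at 12:20pm (SLOT3, SLOT4, SLOT5).

3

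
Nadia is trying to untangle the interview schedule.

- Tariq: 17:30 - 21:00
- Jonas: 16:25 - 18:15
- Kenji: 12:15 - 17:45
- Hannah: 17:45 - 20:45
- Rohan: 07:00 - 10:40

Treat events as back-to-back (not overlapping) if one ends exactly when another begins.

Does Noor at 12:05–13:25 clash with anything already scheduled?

Yes — it overlaps Kenji

Rohan: ends 10:40 at or before Noor starts 12:05 → clear.
Kenji: starts 12:15 before Noor ends 13:25, and ends 17:45 after Noor starts 12:05 → overlap.
Jonas: starts 16:25 at or after Noor ends 13:25 → clear.
Tariq: starts 17:30 at or after Noor ends 13:25 → clear.
Hannah: starts 17:45 at or after Noor ends 13:25 → clear.
Noor overlaps Kenji.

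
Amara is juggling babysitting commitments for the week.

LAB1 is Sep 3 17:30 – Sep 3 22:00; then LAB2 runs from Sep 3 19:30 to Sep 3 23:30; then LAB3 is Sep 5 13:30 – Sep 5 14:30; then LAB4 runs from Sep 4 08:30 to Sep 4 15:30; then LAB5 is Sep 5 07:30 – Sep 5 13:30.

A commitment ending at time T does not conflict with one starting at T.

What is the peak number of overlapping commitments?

2

Sweep the timeline, counting +1 at each start and −1 at each end (ends before starts at a tie):
Sep 3 17:30 start LAB1 → 1
Sep 3 19:30 start LAB2 → 2
Sep 3 22:00 end LAB1 → 1
Sep 3 23:30 end LAB2 → 0
Sep 4 08:30 start LAB4 → 1
Sep 4 15:30 end LAB4 → 0
Sep 5 07:30 start LAB5 → 1
Sep 5 13:30 end LAB5 → 0
Sep 5 13:30 start LAB3 → 1
Sep 5 14:30 end LAB3 → 0
Peak is 2, at Sep 3 19:30 (LAB1, LAB2).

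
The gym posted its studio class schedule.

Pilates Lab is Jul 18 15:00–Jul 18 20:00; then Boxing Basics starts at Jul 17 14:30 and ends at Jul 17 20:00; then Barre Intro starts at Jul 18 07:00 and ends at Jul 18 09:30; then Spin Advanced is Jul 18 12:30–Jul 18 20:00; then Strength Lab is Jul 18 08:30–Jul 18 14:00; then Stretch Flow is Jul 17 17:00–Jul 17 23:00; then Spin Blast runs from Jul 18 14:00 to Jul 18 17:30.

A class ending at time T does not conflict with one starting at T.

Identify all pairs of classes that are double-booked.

Two intervals overlap when each starts before the other ends.
Sorted by start: Boxing Basics, Stretch Flow, Barre Intro, Strength Lab, Spin Advanced, Spin Blast, Pilates Lab.
Stretch Flow starts before Boxing Basics ends → Boxing Basics and Stretch Flow overlap.
Barre Intro starts after Boxing Basics ends, so Boxing Basics has no further overlaps.
Barre Intro starts after Stretch Flow ends, so Stretch Flow has no further overlaps.
Strength Lab starts before Barre Intro ends → Barre Intro and Strength Lab overlap.
Spin Advanced starts after Barre Intro ends, so Barre Intro has no further overlaps.
Spin Advanced starts before Strength Lab ends → Strength Lab and Spin Advanced overlap.
Spin Blast starts exactly when Strength Lab ends (back-to-back, no overlap), so Strength Lab has no further overlaps.
Spin Blast starts before Spin Advanced ends → Spin Advanced and Spin Blast overlap.
Pilates Lab starts before Spin Advanced ends → Spin Advanced and Pilates Lab overlap.
Pilates Lab starts before Spin Blast ends → Spin Blast and Pilates Lab overlap.

Barre Intro & Strength Lab, Boxing Basics & Stretch Flow, Pilates Lab & Spin Advanced, Pilates Lab & Spin Blast, Spin Advanced & Spin Blast, Spin Advanced & Strength Lab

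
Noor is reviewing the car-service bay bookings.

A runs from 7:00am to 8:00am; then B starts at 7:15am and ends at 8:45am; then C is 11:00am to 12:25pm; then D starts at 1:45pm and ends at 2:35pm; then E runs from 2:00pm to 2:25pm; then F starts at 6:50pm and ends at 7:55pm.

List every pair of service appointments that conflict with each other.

A & B, D & E

Two intervals overlap when each starts before the other ends.
Sorted by start: A, B, C, D, E, F.
B starts before A ends → A and B overlap.
C starts after A ends, so nothing later overlaps A either.
C starts after B ends, so nothing later overlaps B either.
D starts after C ends, so nothing later overlaps C either.
E starts before D ends → D and E overlap.
F starts after D ends.
F starts after E ends.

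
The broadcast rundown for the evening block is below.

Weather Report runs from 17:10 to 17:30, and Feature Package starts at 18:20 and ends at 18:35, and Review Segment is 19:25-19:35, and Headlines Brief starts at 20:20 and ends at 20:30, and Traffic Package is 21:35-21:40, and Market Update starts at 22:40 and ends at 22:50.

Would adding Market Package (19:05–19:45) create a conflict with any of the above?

Yes — it overlaps Review Segment

Weather Report: ends 17:30 at or before Market Package starts 19:05 → clear.
Feature Package: ends 18:35 at or before Market Package starts 19:05 → clear.
Review Segment: starts 19:25 before Market Package ends 19:45, and ends 19:35 after Market Package starts 19:05 → overlap.
Headlines Brief: starts 20:20 at or after Market Package ends 19:45 → clear.
Traffic Package: starts 21:35 at or after Market Package ends 19:45 → clear.
Market Update: starts 22:40 at or after Market Package ends 19:45 → clear.
Market Package overlaps Review Segment.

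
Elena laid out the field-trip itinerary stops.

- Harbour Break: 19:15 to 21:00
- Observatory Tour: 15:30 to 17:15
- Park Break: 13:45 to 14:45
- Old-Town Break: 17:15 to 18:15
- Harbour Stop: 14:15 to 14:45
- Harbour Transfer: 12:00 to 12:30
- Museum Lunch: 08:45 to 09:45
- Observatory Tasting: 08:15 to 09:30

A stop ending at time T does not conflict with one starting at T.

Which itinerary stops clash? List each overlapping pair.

Sorted by start: Observatory Tasting, Museum Lunch, Harbour Transfer, Park Break, Harbour Stop, Observatory Tour, Old-Town Break, Harbour Break.
Museum Lunch starts before Observatory Tasting ends → Observatory Tasting and Museum Lunch overlap.
Harbour Transfer starts after Observatory Tasting ends; Observatory Tasting is clear from here.
Harbour Transfer starts after Museum Lunch ends; Museum Lunch is clear from here.
Park Break starts after Harbour Transfer ends; Harbour Transfer is clear from here.
Harbour Stop starts before Park Break ends → Park Break and Harbour Stop overlap.
Observatory Tour starts after Park Break ends; Park Break is clear from here.
Observatory Tour starts after Harbour Stop ends; Harbour Stop is clear from here.
Old-Town Break starts exactly when Observatory Tour ends (back-to-back, no overlap); Observatory Tour is clear from here.
Harbour Break starts after Old-Town Break ends.

Harbour Stop & Park Break, Museum Lunch & Observatory Tasting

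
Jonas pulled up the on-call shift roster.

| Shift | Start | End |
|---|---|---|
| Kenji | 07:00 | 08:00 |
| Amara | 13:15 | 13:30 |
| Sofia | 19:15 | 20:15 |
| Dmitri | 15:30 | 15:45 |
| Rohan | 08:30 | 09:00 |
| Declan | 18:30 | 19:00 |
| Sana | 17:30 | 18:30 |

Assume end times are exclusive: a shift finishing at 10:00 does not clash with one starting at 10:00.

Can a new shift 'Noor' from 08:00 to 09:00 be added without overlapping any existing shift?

Kenji: ends 08:00 at or before Noor starts 08:00 → clear.
Rohan: starts 08:30 before Noor ends 09:00, and ends 09:00 after Noor starts 08:00 → overlap.
Amara: starts 13:15 at or after Noor ends 09:00 → clear.
Dmitri: starts 15:30 at or after Noor ends 09:00 → clear.
Sana: starts 17:30 at or after Noor ends 09:00 → clear.
Declan: starts 18:30 at or after Noor ends 09:00 → clear.
Sofia: starts 19:15 at or after Noor ends 09:00 → clear.
Noor overlaps Rohan.

No — it overlaps Rohan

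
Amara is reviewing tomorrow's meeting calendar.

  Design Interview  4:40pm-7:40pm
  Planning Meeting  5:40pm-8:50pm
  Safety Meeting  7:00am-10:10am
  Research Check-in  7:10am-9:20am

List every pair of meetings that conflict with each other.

Two intervals overlap when each starts before the other ends.
Sorted by start: Safety Meeting, Research Check-in, Design Interview, Planning Meeting.
Research Check-in starts before Safety Meeting ends → Safety Meeting and Research Check-in overlap.
Design Interview starts after Safety Meeting ends, so nothing later overlaps Safety Meeting either.
Design Interview starts after Research Check-in ends, so nothing later overlaps Research Check-in either.
Planning Meeting starts before Design Interview ends → Design Interview and Planning Meeting overlap.

Design Interview & Planning Meeting, Research Check-in & Safety Meeting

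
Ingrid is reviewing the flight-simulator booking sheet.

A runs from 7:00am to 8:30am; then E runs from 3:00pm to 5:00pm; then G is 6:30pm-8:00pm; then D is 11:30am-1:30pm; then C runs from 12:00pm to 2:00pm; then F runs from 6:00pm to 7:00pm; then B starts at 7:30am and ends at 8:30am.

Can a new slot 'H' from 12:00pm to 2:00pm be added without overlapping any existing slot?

No — it overlaps C, D

A: ends 8:30am at or before H starts 12:00pm → clear.
B: ends 8:30am at or before H starts 12:00pm → clear.
D: starts 11:30am before H ends 2:00pm, and ends 1:30pm after H starts 12:00pm → overlap.
C: starts 12:00pm before H ends 2:00pm, and ends 2:00pm after H starts 12:00pm → overlap.
E: starts 3:00pm at or after H ends 2:00pm → clear.
F: starts 6:00pm at or after H ends 2:00pm → clear.
G: starts 6:30pm at or after H ends 2:00pm → clear.
H overlaps C, D.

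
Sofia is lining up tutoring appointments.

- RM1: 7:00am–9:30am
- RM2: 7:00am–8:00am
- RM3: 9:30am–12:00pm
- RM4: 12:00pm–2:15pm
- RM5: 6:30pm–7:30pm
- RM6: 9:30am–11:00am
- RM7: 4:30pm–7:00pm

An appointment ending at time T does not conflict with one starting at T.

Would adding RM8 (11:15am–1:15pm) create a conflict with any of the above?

Yes — it overlaps RM3, RM4

RM1: ends 9:30am at or before RM8 starts 11:15am → clear.
RM2: ends 8:00am at or before RM8 starts 11:15am → clear.
RM3: starts 9:30am before RM8 ends 1:15pm, and ends 12:00pm after RM8 starts 11:15am → overlap.
RM6: ends 11:00am at or before RM8 starts 11:15am → clear.
RM4: starts 12:00pm before RM8 ends 1:15pm, and ends 2:15pm after RM8 starts 11:15am → overlap.
RM7: starts 4:30pm at or after RM8 ends 1:15pm → clear.
RM5: starts 6:30pm at or after RM8 ends 1:15pm → clear.
RM8 overlaps RM3, RM4.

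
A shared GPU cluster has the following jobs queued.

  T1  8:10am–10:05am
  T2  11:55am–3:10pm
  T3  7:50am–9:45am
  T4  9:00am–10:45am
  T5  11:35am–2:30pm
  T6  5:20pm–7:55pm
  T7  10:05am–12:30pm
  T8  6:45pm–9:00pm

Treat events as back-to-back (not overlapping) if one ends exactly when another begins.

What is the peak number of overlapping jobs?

3

Walk through starts and ends in time order (an end at T is processed before a start at T):
7:50am start T3 → 1
8:10am start T1 → 2
9:00am start T4 → 3
9:45am end T3 → 2
10:05am end T1 → 1
10:05am start T7 → 2
10:45am end T4 → 1
11:35am start T5 → 2
11:55am start T2 → 3
12:30pm end T7 → 2
2:30pm end T5 → 1
3:10pm end T2 → 0
5:20pm start T6 → 1
6:45pm start T8 → 2
7:55pm end T6 → 1
9:00pm end T8 → 0
Peak is 3, at 9:00am (T1, T3, T4).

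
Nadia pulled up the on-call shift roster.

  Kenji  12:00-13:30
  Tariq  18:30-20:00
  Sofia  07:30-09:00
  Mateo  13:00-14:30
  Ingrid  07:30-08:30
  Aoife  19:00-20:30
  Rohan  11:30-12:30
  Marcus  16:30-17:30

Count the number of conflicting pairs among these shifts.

Two intervals overlap when each starts before the other ends.
Sorted by start: Ingrid, Sofia, Rohan, Kenji, Mateo, Marcus, Tariq, Aoife.
Sofia starts before Ingrid ends → Ingrid and Sofia overlap.
Rohan starts after Ingrid ends — done with Ingrid.
Rohan starts after Sofia ends — done with Sofia.
Kenji starts before Rohan ends → Rohan and Kenji overlap.
Mateo starts after Rohan ends — done with Rohan.
Mateo starts before Kenji ends → Kenji and Mateo overlap.
Marcus starts after Kenji ends — done with Kenji.
Marcus starts after Mateo ends — done with Mateo.
Tariq starts after Marcus ends — done with Marcus.
Aoife starts before Tariq ends → Tariq and Aoife overlap.
Overlapping pairs: Aoife & Tariq, Ingrid & Sofia, Kenji & Mateo, Kenji & Rohan — 4 in total.

4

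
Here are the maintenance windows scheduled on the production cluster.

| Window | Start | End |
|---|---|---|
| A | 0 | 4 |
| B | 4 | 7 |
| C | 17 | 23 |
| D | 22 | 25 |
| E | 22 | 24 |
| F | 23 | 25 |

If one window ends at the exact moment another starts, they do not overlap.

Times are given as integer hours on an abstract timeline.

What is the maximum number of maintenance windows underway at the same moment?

Sort all start/end points and keep a running count:
0 start A → 1
4 end A → 0
4 start B → 1
7 end B → 0
17 start C → 1
22 start D → 2
22 start E → 3
23 end C → 2
23 start F → 3
24 end E → 2
25 end D → 1
25 end F → 0
Peak is 3, at 22 (C, D, E).

3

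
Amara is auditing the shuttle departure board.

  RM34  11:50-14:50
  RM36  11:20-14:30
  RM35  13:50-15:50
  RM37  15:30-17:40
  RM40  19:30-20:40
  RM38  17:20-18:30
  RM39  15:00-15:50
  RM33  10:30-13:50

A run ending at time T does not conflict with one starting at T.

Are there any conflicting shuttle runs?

Yes

Sorted by start: RM33, RM36, RM34, RM35, RM39, RM37, RM38, RM40.
RM36 starts before RM33 ends → RM33 and RM36 overlap.
That's a conflict, so the schedule is not conflict-free.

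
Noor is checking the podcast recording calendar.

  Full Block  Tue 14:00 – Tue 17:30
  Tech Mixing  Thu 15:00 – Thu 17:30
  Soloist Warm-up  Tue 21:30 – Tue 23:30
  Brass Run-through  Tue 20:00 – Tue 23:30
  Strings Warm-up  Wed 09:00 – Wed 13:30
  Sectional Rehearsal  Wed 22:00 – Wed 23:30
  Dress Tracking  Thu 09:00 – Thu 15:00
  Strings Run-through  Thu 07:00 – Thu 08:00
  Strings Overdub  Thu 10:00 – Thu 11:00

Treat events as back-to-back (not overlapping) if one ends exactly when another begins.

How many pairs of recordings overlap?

Two intervals overlap when each starts before the other ends.
Sorted by start: Full Block, Brass Run-through, Soloist Warm-up, Strings Warm-up, Sectional Rehearsal, Strings Run-through, Dress Tracking, Strings Overdub, Tech Mixing.
Brass Run-through starts after Full Block ends, so Full Block has no further overlaps.
Soloist Warm-up starts before Brass Run-through ends → Brass Run-through and Soloist Warm-up overlap.
Strings Warm-up starts after Brass Run-through ends, so Brass Run-through has no further overlaps.
Strings Warm-up starts after Soloist Warm-up ends, so Soloist Warm-up has no further overlaps.
Sectional Rehearsal starts after Strings Warm-up ends, so Strings Warm-up has no further overlaps.
Strings Run-through starts after Sectional Rehearsal ends, so Sectional Rehearsal has no further overlaps.
Dress Tracking starts after Strings Run-through ends, so Strings Run-through has no further overlaps.
Strings Overdub starts before Dress Tracking ends → Dress Tracking and Strings Overdub overlap.
Tech Mixing starts exactly when Dress Tracking ends (back-to-back, no overlap).
Tech Mixing starts after Strings Overdub ends.
Overlapping pairs: Brass Run-through & Soloist Warm-up, Dress Tracking & Strings Overdub — 2 in total.

2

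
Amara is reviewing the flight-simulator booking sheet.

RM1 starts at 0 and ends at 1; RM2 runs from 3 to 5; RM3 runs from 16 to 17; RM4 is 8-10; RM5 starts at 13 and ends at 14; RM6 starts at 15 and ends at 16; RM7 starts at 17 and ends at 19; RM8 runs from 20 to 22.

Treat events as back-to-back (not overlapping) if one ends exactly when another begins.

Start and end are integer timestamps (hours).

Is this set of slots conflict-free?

Check each pair: they overlap iff neither finishes before the other starts.
Sorted by start: RM1, RM2, RM4, RM5, RM6, RM3, RM7, RM8.
RM2 starts after RM1 ends, so RM1 has no further overlaps.
RM4 starts after RM2 ends, so RM2 has no further overlaps.
RM5 starts after RM4 ends, so RM4 has no further overlaps.
RM6 starts after RM5 ends, so RM5 has no further overlaps.
RM3 starts exactly when RM6 ends (back-to-back, no overlap), so RM6 has no further overlaps.
RM7 starts exactly when RM3 ends (back-to-back, no overlap), so RM3 has no further overlaps.
RM8 starts after RM7 ends.
Every pair is clear; the schedule has no overlaps.

Yes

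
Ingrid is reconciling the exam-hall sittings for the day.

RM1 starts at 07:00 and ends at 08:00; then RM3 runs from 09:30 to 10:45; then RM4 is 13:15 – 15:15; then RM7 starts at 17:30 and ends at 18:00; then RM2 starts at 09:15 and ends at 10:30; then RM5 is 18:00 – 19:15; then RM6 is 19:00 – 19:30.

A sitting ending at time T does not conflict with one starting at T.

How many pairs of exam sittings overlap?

Sorted by start: RM1, RM2, RM3, RM4, RM7, RM5, RM6.
RM2 starts after RM1 ends, so nothing later overlaps RM1 either.
RM3 starts before RM2 ends → RM2 and RM3 overlap.
RM4 starts after RM2 ends, so nothing later overlaps RM2 either.
RM4 starts after RM3 ends, so nothing later overlaps RM3 either.
RM7 starts after RM4 ends, so nothing later overlaps RM4 either.
RM5 starts exactly when RM7 ends (back-to-back, no overlap), so nothing later overlaps RM7 either.
RM6 starts before RM5 ends → RM5 and RM6 overlap.
Overlapping pairs: RM2 & RM3, RM5 & RM6 — 2 in total.

2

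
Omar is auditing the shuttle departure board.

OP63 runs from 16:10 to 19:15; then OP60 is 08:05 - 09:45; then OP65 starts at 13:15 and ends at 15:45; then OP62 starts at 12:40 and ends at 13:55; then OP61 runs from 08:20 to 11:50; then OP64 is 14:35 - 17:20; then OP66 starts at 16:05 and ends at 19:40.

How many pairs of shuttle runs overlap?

6

Check each pair: they overlap iff neither finishes before the other starts.
Sorted by start: OP60, OP61, OP62, OP65, OP64, OP66, OP63.
OP61 starts before OP60 ends → OP60 and OP61 overlap.
OP62 starts after OP60 ends; OP60 is clear from here.
OP62 starts after OP61 ends; OP61 is clear from here.
OP65 starts before OP62 ends → OP62 and OP65 overlap.
OP64 starts after OP62 ends; OP62 is clear from here.
OP64 starts before OP65 ends → OP65 and OP64 overlap.
OP66 starts after OP65 ends; OP65 is clear from here.
OP66 starts before OP64 ends → OP64 and OP66 overlap.
OP63 starts before OP64 ends → OP64 and OP63 overlap.
OP63 starts before OP66 ends → OP66 and OP63 overlap.
Overlapping pairs: OP60 & OP61, OP62 & OP65, OP63 & OP64, OP63 & OP66, OP64 & OP65, OP64 & OP66 — 6 in total.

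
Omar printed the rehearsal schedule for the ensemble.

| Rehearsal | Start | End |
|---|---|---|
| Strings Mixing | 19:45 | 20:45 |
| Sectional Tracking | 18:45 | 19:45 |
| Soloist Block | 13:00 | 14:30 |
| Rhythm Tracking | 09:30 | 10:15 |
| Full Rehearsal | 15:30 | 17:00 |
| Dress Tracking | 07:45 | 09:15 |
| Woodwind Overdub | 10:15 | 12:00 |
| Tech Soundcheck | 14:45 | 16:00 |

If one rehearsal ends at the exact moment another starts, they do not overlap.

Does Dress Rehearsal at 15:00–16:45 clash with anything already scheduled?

Dress Tracking: ends 09:15 at or before Dress Rehearsal starts 15:00 → clear.
Rhythm Tracking: ends 10:15 at or before Dress Rehearsal starts 15:00 → clear.
Woodwind Overdub: ends 12:00 at or before Dress Rehearsal starts 15:00 → clear.
Soloist Block: ends 14:30 at or before Dress Rehearsal starts 15:00 → clear.
Tech Soundcheck: starts 14:45 before Dress Rehearsal ends 16:45, and ends 16:00 after Dress Rehearsal starts 15:00 → overlap.
Full Rehearsal: starts 15:30 before Dress Rehearsal ends 16:45, and ends 17:00 after Dress Rehearsal starts 15:00 → overlap.
Sectional Tracking: starts 18:45 at or after Dress Rehearsal ends 16:45 → clear.
Strings Mixing: starts 19:45 at or after Dress Rehearsal ends 16:45 → clear.
Dress Rehearsal overlaps Tech Soundcheck, Full Rehearsal.

Yes — it overlaps Full Rehearsal, Tech Soundcheck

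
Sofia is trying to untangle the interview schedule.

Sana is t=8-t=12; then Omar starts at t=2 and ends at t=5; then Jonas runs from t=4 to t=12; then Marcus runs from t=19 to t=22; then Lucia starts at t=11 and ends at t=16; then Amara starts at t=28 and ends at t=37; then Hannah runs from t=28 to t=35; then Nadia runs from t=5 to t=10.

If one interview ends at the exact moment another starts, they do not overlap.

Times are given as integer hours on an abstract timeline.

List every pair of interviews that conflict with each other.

Amara & Hannah, Jonas & Lucia, Jonas & Nadia, Jonas & Omar, Jonas & Sana, Lucia & Sana, Nadia & Sana

Sorted by start: Omar, Jonas, Nadia, Sana, Lucia, Marcus, Amara, Hannah.
Jonas starts before Omar ends → Omar and Jonas overlap.
Nadia starts exactly when Omar ends (back-to-back, no overlap), so nothing later overlaps Omar either.
Nadia starts before Jonas ends → Jonas and Nadia overlap.
Sana starts before Jonas ends → Jonas and Sana overlap.
Lucia starts before Jonas ends → Jonas and Lucia overlap.
Marcus starts after Jonas ends, so nothing later overlaps Jonas either.
Sana starts before Nadia ends → Nadia and Sana overlap.
Lucia starts after Nadia ends, so nothing later overlaps Nadia either.
Lucia starts before Sana ends → Sana and Lucia overlap.
Marcus starts after Sana ends, so nothing later overlaps Sana either.
Marcus starts after Lucia ends, so nothing later overlaps Lucia either.
Amara starts after Marcus ends, so nothing later overlaps Marcus either.
Hannah starts before Amara ends → Amara and Hannah overlap.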